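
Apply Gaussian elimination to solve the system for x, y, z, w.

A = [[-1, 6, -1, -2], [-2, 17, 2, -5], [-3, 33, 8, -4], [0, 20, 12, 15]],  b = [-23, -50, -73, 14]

Forward elimination on [A|b]:
R2 <- R2 - (2)*R1:  [  0   5   4  -1  -4 ]
R3 <- R3 - (3)*R1:  [  0  15  11   2  -4 ]
R3 <- R3 - (3)*R2:  [  0   0  -1   5   8 ]
R4 <- R4 - (4)*R2:  [  0   0  -4  19  30 ]
R4 <- R4 - (4)*R3:  [  0   0   0  -1  -2 ]
Row echelon form:
[ -1  6  -1  -2  |  -23 ]
[  0  5   4  -1  |   -4 ]
[  0  0  -1   5  |    8 ]
[  0  0   0  -1  |   -2 ]
Back-substitution:
w = (-2) / -1 = 2
z = (8 - (5)*(2)) / -1 = 2
y = (-4 - (4)*(2) - (-1)*(2)) / 5 = -2
x = (-23 - (6)*(-2) - (-1)*(2) - (-2)*(2)) / -1 = 5

(5, -2, 2, 2)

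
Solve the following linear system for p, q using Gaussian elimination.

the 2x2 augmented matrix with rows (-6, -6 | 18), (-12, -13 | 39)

(0, -3)

Forward elimination on [A|b]:
R2 <- R2 - (2)*R1:  [  0  -1   3 ]
Row echelon form:
[ -6  -6  |  18 ]
[  0  -1  |   3 ]
Back-substitution:
q = (3) / -1 = -3
p = (18 - (-6)*(-3)) / -6 = 0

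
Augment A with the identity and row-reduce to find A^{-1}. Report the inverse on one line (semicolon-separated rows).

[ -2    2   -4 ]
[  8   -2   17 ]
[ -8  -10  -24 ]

Gauss-Jordan on [A | I]:
R1 <- (1/-2)*R1:  [    1    -1     2  |  -1/2     0     0 ]
R2 <- R2 - (8)*R1:  [ 0  6  1  |  4  1  0 ]
R3 <- R3 - (-8)*R1:  [   0  -18   -8  |   -4    0    1 ]
R2 <- (1/6)*R2:  [   0    1  1/6  |  2/3  1/6    0 ]
R1 <- R1 - (-1)*R2:  [    1     0  13/6  |   1/6   1/6     0 ]
R3 <- R3 - (-18)*R2:  [  0   0  -5  |   8   3   1 ]
R3 <- (1/-5)*R3:  [    0     0     1  |  -8/5  -3/5  -1/5 ]
R1 <- R1 - (13/6)*R3:  [      1       0       0  |  109/30   22/15   13/30 ]
R2 <- R2 - (1/6)*R3:  [     0      1      0  |  14/15   4/15   1/30 ]
Right block of [I | A^{-1}] is the inverse:
[ 109/30  22/15  13/30 ]
[  14/15   4/15   1/30 ]
[   -8/5   -3/5   -1/5 ]

inverse = [109/30 22/15 13/30; 14/15 4/15 1/30; -8/5 -3/5 -1/5]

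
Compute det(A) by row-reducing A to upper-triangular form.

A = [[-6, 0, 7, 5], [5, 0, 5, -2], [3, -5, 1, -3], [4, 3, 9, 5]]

Forward elimination:
R2 <- R2 - (-5/6)*R1:  [    0     0  65/6  13/6 ]
R3 <- R3 - (-1/2)*R1:  [    0    -5   9/2  -1/2 ]
R4 <- R4 - (-2/3)*R1:  [    0     3  41/3  25/3 ]
R2 <-> R3   (pivot in column 2 was zero)
[ -6   0     7     5 ]
[  0  -5   9/2  -1/2 ]
[  0   0  65/6  13/6 ]
[  0   3  41/3  25/3 ]
R4 <- R4 - (-3/5)*R2:  [      0       0  491/30  241/30 ]
R4 <- R4 - (491/325)*R3:  [      0       0       0  119/25 ]
Upper-triangular form:
[ -6   0     7       5 ]
[  0  -5   9/2    -1/2 ]
[  0   0  65/6    13/6 ]
[  0   0     0  119/25 ]
det(A) = (-1)^1 * (-6) * (-5) * (65/6) * (119/25) = -1547  (1 row swap -> sign -1)

det(A) = -1547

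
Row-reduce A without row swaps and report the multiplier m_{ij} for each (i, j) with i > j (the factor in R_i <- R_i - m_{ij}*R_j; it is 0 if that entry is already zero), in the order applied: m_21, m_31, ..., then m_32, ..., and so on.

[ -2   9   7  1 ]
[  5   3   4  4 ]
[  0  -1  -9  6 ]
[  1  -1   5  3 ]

multipliers: -5/2, 0, -1/2, -2/51, 7/51, -283/416

Forward elimination:
R2 <- R2 - (-5/2)*R1:  [    0  51/2  43/2  13/2 ]
R3: entry in column 1 is already 0 -> m_{31} = 0 (no row operation needed)
R4 <- R4 - (-1/2)*R1:  [    0   7/2  17/2   7/2 ]
R3 <- R3 - (-2/51)*R2:  [       0        0  -416/51   319/51 ]
R4 <- R4 - (7/51)*R2:  [      0       0  283/51  133/51 ]
R4 <- R4 - (-283/416)*R3:  [        0         0         0  2855/416 ]
Multipliers (in order of application): m_{21} = -5/2, m_{31} = 0, m_{41} = -1/2, m_{32} = -2/51, m_{42} = 7/51, m_{43} = -283/416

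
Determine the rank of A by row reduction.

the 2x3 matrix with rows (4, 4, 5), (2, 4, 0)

Row reduction:
R2 <- R2 - (1/2)*R1:  [    0     2  -5/2 ]
Row echelon form:
[ 4  4     5 ]
[ 0  2  -5/2 ]
Nonzero rows / pivot columns: 2

rank(A) = 2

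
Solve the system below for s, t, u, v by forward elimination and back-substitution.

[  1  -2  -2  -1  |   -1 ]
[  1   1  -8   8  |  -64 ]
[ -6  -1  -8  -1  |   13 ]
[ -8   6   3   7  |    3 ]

(-5, -3, 3, -4)

Forward elimination on [A|b]:
R2 <- R2 - (1)*R1:  [   0    3   -6    9  -63 ]
R3 <- R3 - (-6)*R1:  [   0  -13  -20   -7    7 ]
R4 <- R4 - (-8)*R1:  [   0  -10  -13   -1   -5 ]
R3 <- R3 - (-13/3)*R2:  [    0     0   -46    32  -266 ]
R4 <- R4 - (-10/3)*R2:  [    0     0   -33    29  -215 ]
R4 <- R4 - (33/46)*R3:  [       0        0        0   139/23  -556/23 ]
Row echelon form:
[ 1  -2   -2      -1  |       -1 ]
[ 0   3   -6       9  |      -63 ]
[ 0   0  -46      32  |     -266 ]
[ 0   0    0  139/23  |  -556/23 ]
Back-substitution:
v = (-556/23) / (139/23) = -4
u = (-266 - (32)*(-4)) / -46 = 3
t = (-63 - (-6)*(3) - (9)*(-4)) / 3 = -3
s = (-1 - (-2)*(-3) - (-2)*(3) - (-1)*(-4)) / 1 = -5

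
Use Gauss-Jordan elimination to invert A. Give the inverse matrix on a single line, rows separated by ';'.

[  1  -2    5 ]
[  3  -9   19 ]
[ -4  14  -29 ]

Gauss-Jordan on [A | I]:
R2 <- R2 - (3)*R1:  [  0  -3   4  |  -3   1   0 ]
R3 <- R3 - (-4)*R1:  [  0   6  -9  |   4   0   1 ]
R2 <- (1/-3)*R2:  [    0     1  -4/3  |     1  -1/3     0 ]
R1 <- R1 - (-2)*R2:  [    1     0   7/3  |     3  -2/3     0 ]
R3 <- R3 - (6)*R2:  [  0   0  -1  |  -2   2   1 ]
R3 <- (1/-1)*R3:  [  0   0   1  |   2  -2  -1 ]
R1 <- R1 - (7/3)*R3:  [    1     0     0  |  -5/3     4   7/3 ]
R2 <- R2 - (-4/3)*R3:  [    0     1     0  |  11/3    -3  -4/3 ]
Right block of [I | A^{-1}] is the inverse:
[ -5/3   4   7/3 ]
[ 11/3  -3  -4/3 ]
[    2  -2    -1 ]

inverse = [-5/3 4 7/3; 11/3 -3 -4/3; 2 -2 -1]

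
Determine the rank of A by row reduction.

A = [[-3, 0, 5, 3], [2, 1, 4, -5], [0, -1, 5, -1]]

Row reduction:
R2 <- R2 - (-2/3)*R1:  [    0     1  22/3    -3 ]
R3 <- R3 - (-1)*R2:  [    0     0  37/3    -4 ]
Row echelon form:
[ -3  0     5   3 ]
[  0  1  22/3  -3 ]
[  0  0  37/3  -4 ]
Nonzero rows / pivot columns: 3

rank(A) = 3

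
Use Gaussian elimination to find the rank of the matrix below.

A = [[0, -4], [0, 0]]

rank(A) = 1

Row reduction:
Row echelon form:
[ 0  -4 ]
[ 0   0 ]
Nonzero rows / pivot columns: 1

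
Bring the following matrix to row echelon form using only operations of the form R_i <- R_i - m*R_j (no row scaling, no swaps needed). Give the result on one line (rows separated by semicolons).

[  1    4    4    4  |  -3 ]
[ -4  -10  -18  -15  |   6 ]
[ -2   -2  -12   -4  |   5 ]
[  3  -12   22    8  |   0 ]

REF = [1 4 4 4 -3; 0 6 -2 1 -6; 0 0 -2 3 5; 0 0 0 3 -10]

Forward elimination:
R2 <- R2 - (-4)*R1:  [  0   6  -2   1  -6 ]
R3 <- R3 - (-2)*R1:  [  0   6  -4   4  -1 ]
R4 <- R4 - (3)*R1:  [   0  -24   10   -4    9 ]
R3 <- R3 - (1)*R2:  [  0   0  -2   3   5 ]
R4 <- R4 - (-4)*R2:  [   0    0    2    0  -15 ]
R4 <- R4 - (-1)*R3:  [   0    0    0    3  -10 ]
Row echelon form:
[ 1  4   4  4  |   -3 ]
[ 0  6  -2  1  |   -6 ]
[ 0  0  -2  3  |    5 ]
[ 0  0   0  3  |  -10 ]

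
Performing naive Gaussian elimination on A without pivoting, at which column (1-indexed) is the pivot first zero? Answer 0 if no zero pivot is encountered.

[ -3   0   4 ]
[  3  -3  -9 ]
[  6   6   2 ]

first zero-pivot column = 3

Naive forward elimination:
R2 <- R2 - (-1)*R1:  [  0  -3  -5 ]
R3 <- R3 - (-2)*R1:  [  0   6  10 ]
R3 <- R3 - (-2)*R2:  [ 0  0  0 ]
Matrix at this point:
[ -3   0   4 ]
[  0  -3  -5 ]
[  0   0   0 ]
Pivot entry (3,3) in the last row is zero and there are no rows below to swap with -> zero pivot in column 3 (A is singular).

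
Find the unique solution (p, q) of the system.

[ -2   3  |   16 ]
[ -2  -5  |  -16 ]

Forward elimination on [A|b]:
R2 <- R2 - (1)*R1:  [   0   -8  -32 ]
Row echelon form:
[ -2   3  |   16 ]
[  0  -8  |  -32 ]
Back-substitution:
q = (-32) / -8 = 4
p = (16 - (3)*(4)) / -2 = -2

(-2, 4)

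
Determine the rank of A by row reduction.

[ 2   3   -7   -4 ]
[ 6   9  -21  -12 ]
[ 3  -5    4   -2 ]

rank(A) = 2

Row reduction:
R2 <- R2 - (3)*R1:  [ 0  0  0  0 ]
R3 <- R3 - (3/2)*R1:  [     0  -19/2   29/2      4 ]
R2 <-> R3   (pivot in column 2 was zero)
[ 2      3    -7  -4 ]
[ 0  -19/2  29/2   4 ]
[ 0      0     0   0 ]
Row echelon form:
[ 2      3    -7  -4 ]
[ 0  -19/2  29/2   4 ]
[ 0      0     0   0 ]
Nonzero rows / pivot columns: 2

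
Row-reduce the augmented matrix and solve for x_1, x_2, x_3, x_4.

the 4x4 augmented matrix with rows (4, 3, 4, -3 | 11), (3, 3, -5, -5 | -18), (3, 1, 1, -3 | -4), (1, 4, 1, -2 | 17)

(-5, 4, 4, -1)

Forward elimination on [A|b]:
R2 <- R2 - (3/4)*R1:  [      0     3/4      -8   -11/4  -105/4 ]
R3 <- R3 - (3/4)*R1:  [     0   -5/4     -2   -3/4  -49/4 ]
R4 <- R4 - (1/4)*R1:  [    0  13/4     0  -5/4  57/4 ]
R3 <- R3 - (-5/3)*R2:  [     0      0  -46/3  -16/3    -56 ]
R4 <- R4 - (13/3)*R2:  [     0      0  104/3   32/3    128 ]
R4 <- R4 - (-52/23)*R3:  [      0       0       0  -32/23   32/23 ]
Row echelon form:
[ 4    3      4      -3  |      11 ]
[ 0  3/4     -8   -11/4  |  -105/4 ]
[ 0    0  -46/3   -16/3  |     -56 ]
[ 0    0      0  -32/23  |   32/23 ]
Back-substitution:
x_4 = (32/23) / (-32/23) = -1
x_3 = (-56 - (-16/3)*(-1)) / (-46/3) = 4
x_2 = (-105/4 - (-8)*(4) - (-11/4)*(-1)) / (3/4) = 4
x_1 = (11 - (3)*(4) - (4)*(4) - (-3)*(-1)) / 4 = -5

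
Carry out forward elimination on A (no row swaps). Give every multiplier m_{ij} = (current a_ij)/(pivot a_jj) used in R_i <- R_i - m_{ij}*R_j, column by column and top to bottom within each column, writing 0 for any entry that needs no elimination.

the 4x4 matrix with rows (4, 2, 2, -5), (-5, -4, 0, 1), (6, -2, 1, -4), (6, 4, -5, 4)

Forward elimination:
R2 <- R2 - (-5/4)*R1:  [     0   -3/2    5/2  -21/4 ]
R3 <- R3 - (3/2)*R1:  [   0   -5   -2  7/2 ]
R4 <- R4 - (3/2)*R1:  [    0     1    -8  23/2 ]
R3 <- R3 - (10/3)*R2:  [     0      0  -31/3     21 ]
R4 <- R4 - (-2/3)*R2:  [     0      0  -19/3      8 ]
R4 <- R4 - (19/31)*R3:  [       0        0        0  -151/31 ]
Multipliers (in order of application): m_{21} = -5/4, m_{31} = 3/2, m_{41} = 3/2, m_{32} = 10/3, m_{42} = -2/3, m_{43} = 19/31

multipliers: -5/4, 3/2, 3/2, 10/3, -2/3, 19/31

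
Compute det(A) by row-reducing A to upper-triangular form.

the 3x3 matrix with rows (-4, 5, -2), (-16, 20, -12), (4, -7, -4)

Forward elimination:
R2 <- R2 - (4)*R1:  [  0   0  -4 ]
R3 <- R3 - (-1)*R1:  [  0  -2  -6 ]
R2 <-> R3   (pivot in column 2 was zero)
[ -4   5  -2 ]
[  0  -2  -6 ]
[  0   0  -4 ]
Upper-triangular form:
[ -4   5  -2 ]
[  0  -2  -6 ]
[  0   0  -4 ]
det(A) = (-1)^1 * (-4) * (-2) * (-4) = 32  (1 row swap -> sign -1)

det(A) = 32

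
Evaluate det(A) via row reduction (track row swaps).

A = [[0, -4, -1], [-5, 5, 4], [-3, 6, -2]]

det(A) = 103

Forward elimination:
R1 <-> R2   (pivot in column 1 was zero)
[ -5   5   4 ]
[  0  -4  -1 ]
[ -3   6  -2 ]
R3 <- R3 - (3/5)*R1:  [     0      3  -22/5 ]
R3 <- R3 - (-3/4)*R2:  [       0        0  -103/20 ]
Upper-triangular form:
[ -5   5        4 ]
[  0  -4       -1 ]
[  0   0  -103/20 ]
det(A) = (-1)^1 * (-5) * (-4) * (-103/20) = 103  (1 row swap -> sign -1)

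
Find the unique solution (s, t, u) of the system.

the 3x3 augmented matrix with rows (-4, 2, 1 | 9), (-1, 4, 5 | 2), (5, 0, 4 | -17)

(-1, 4, -3)

Forward elimination on [A|b]:
R2 <- R2 - (1/4)*R1:  [    0   7/2  19/4  -1/4 ]
R3 <- R3 - (-5/4)*R1:  [     0    5/2   21/4  -23/4 ]
R3 <- R3 - (5/7)*R2:  [     0      0   13/7  -39/7 ]
Row echelon form:
[ -4    2     1  |      9 ]
[  0  7/2  19/4  |   -1/4 ]
[  0    0  13/7  |  -39/7 ]
Back-substitution:
u = (-39/7) / (13/7) = -3
t = (-1/4 - (19/4)*(-3)) / (7/2) = 4
s = (9 - (2)*(4) - (1)*(-3)) / -4 = -1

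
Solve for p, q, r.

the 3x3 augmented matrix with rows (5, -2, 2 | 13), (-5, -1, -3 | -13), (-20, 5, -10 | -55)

(1, -1, 3)

Forward elimination on [A|b]:
R2 <- R2 - (-1)*R1:  [  0  -3  -1   0 ]
R3 <- R3 - (-4)*R1:  [  0  -3  -2  -3 ]
R3 <- R3 - (1)*R2:  [  0   0  -1  -3 ]
Row echelon form:
[ 5  -2   2  |  13 ]
[ 0  -3  -1  |   0 ]
[ 0   0  -1  |  -3 ]
Back-substitution:
r = (-3) / -1 = 3
q = (0 - (-1)*(3)) / -3 = -1
p = (13 - (-2)*(-1) - (2)*(3)) / 5 = 1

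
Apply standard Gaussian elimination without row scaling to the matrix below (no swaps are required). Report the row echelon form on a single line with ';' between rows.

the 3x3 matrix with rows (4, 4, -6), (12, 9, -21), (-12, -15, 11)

Forward elimination:
R2 <- R2 - (3)*R1:  [  0  -3  -3 ]
R3 <- R3 - (-3)*R1:  [  0  -3  -7 ]
R3 <- R3 - (1)*R2:  [  0   0  -4 ]
Row echelon form:
[ 4   4  -6 ]
[ 0  -3  -3 ]
[ 0   0  -4 ]

REF = [4 4 -6; 0 -3 -3; 0 0 -4]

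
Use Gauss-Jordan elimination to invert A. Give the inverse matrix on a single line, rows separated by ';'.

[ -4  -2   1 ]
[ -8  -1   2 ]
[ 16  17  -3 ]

Gauss-Jordan on [A | I]:
R1 <- (1/-4)*R1:  [    1   1/2  -1/4  |  -1/4     0     0 ]
R2 <- R2 - (-8)*R1:  [  0   3   0  |  -2   1   0 ]
R3 <- R3 - (16)*R1:  [ 0  9  1  |  4  0  1 ]
R2 <- (1/3)*R2:  [    0     1     0  |  -2/3   1/3     0 ]
R1 <- R1 - (1/2)*R2:  [    1     0  -1/4  |  1/12  -1/6     0 ]
R3 <- R3 - (9)*R2:  [  0   0   1  |  10  -3   1 ]
R1 <- R1 - (-1/4)*R3:  [      1       0       0  |   31/12  -11/12     1/4 ]
Right block of [I | A^{-1}] is the inverse:
[ 31/12  -11/12  1/4 ]
[  -2/3     1/3    0 ]
[    10      -3    1 ]

inverse = [31/12 -11/12 1/4; -2/3 1/3 0; 10 -3 1]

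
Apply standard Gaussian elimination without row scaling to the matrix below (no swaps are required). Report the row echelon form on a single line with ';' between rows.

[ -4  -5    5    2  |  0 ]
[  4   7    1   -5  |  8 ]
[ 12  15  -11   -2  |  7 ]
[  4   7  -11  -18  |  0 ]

REF = [-4 -5 5 2 0; 0 2 6 -3 8; 0 0 4 4 7; 0 0 0 -1 13]

Forward elimination:
R2 <- R2 - (-1)*R1:  [  0   2   6  -3   8 ]
R3 <- R3 - (-3)*R1:  [ 0  0  4  4  7 ]
R4 <- R4 - (-1)*R1:  [   0    2   -6  -16    0 ]
R4 <- R4 - (1)*R2:  [   0    0  -12  -13   -8 ]
R4 <- R4 - (-3)*R3:  [  0   0   0  -1  13 ]
Row echelon form:
[ -4  -5  5   2  |   0 ]
[  0   2  6  -3  |   8 ]
[  0   0  4   4  |   7 ]
[  0   0  0  -1  |  13 ]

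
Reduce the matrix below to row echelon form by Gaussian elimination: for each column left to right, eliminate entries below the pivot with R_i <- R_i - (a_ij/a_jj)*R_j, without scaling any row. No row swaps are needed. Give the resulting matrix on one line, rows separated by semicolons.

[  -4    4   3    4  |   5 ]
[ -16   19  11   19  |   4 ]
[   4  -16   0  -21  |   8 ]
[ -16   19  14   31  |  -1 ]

Forward elimination:
R2 <- R2 - (4)*R1:  [   0    3   -1    3  -16 ]
R3 <- R3 - (-1)*R1:  [   0  -12    3  -17   13 ]
R4 <- R4 - (4)*R1:  [   0    3    2   15  -21 ]
R3 <- R3 - (-4)*R2:  [   0    0   -1   -5  -51 ]
R4 <- R4 - (1)*R2:  [  0   0   3  12  -5 ]
R4 <- R4 - (-3)*R3:  [    0     0     0    -3  -158 ]
Row echelon form:
[ -4  4   3   4  |     5 ]
[  0  3  -1   3  |   -16 ]
[  0  0  -1  -5  |   -51 ]
[  0  0   0  -3  |  -158 ]

REF = [-4 4 3 4 5; 0 3 -1 3 -16; 0 0 -1 -5 -51; 0 0 0 -3 -158]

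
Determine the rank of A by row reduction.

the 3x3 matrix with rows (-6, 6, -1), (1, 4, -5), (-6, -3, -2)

rank(A) = 3

Row reduction:
R2 <- R2 - (-1/6)*R1:  [     0      5  -31/6 ]
R3 <- R3 - (1)*R1:  [  0  -9  -1 ]
R3 <- R3 - (-9/5)*R2:  [       0        0  -103/10 ]
Row echelon form:
[ -6  6       -1 ]
[  0  5    -31/6 ]
[  0  0  -103/10 ]
Nonzero rows / pivot columns: 3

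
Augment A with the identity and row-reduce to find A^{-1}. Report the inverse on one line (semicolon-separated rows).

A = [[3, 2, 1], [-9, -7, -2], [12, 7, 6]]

inverse = [28/3 5/3 -1; -10 -2 1; -7 -1 1]

Gauss-Jordan on [A | I]:
R1 <- (1/3)*R1:  [   1  2/3  1/3  |  1/3    0    0 ]
R2 <- R2 - (-9)*R1:  [  0  -1   1  |   3   1   0 ]
R3 <- R3 - (12)*R1:  [  0  -1   2  |  -4   0   1 ]
R2 <- (1/-1)*R2:  [  0   1  -1  |  -3  -1   0 ]
R1 <- R1 - (2/3)*R2:  [   1    0    1  |  7/3  2/3    0 ]
R3 <- R3 - (-1)*R2:  [  0   0   1  |  -7  -1   1 ]
R1 <- R1 - (1)*R3:  [    1     0     0  |  28/3   5/3    -1 ]
R2 <- R2 - (-1)*R3:  [   0    1    0  |  -10   -2    1 ]
Right block of [I | A^{-1}] is the inverse:
[ 28/3  5/3  -1 ]
[  -10   -2   1 ]
[   -7   -1   1 ]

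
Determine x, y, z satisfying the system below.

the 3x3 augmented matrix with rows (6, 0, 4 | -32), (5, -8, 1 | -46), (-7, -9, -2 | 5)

(-4, 3, -2)

Forward elimination on [A|b]:
R2 <- R2 - (5/6)*R1:  [     0     -8   -7/3  -58/3 ]
R3 <- R3 - (-7/6)*R1:  [     0     -9    8/3  -97/3 ]
R3 <- R3 - (9/8)*R2:  [       0        0   127/24  -127/12 ]
Row echelon form:
[ 6   0       4  |      -32 ]
[ 0  -8    -7/3  |    -58/3 ]
[ 0   0  127/24  |  -127/12 ]
Back-substitution:
z = (-127/12) / (127/24) = -2
y = (-58/3 - (-7/3)*(-2)) / -8 = 3
x = (-32 - (4)*(-2)) / 6 = -4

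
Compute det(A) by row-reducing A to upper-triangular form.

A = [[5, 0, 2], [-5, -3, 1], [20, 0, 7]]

det(A) = 15

Forward elimination:
R2 <- R2 - (-1)*R1:  [  0  -3   3 ]
R3 <- R3 - (4)*R1:  [  0   0  -1 ]
Upper-triangular form:
[ 5   0   2 ]
[ 0  -3   3 ]
[ 0   0  -1 ]
det(A) = (-1)^0 * (5) * (-3) * (-1) = 15  (0 row swaps -> sign +1)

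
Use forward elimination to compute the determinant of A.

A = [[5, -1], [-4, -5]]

det(A) = -29

Forward elimination:
R2 <- R2 - (-4/5)*R1:  [     0  -29/5 ]
Upper-triangular form:
[ 5     -1 ]
[ 0  -29/5 ]
det(A) = (-1)^0 * (5) * (-29/5) = -29  (0 row swaps -> sign +1)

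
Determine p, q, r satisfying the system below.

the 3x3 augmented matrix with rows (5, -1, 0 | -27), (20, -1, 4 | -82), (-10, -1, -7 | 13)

(-5, 2, 5)

Forward elimination on [A|b]:
R2 <- R2 - (4)*R1:  [  0   3   4  26 ]
R3 <- R3 - (-2)*R1:  [   0   -3   -7  -41 ]
R3 <- R3 - (-1)*R2:  [   0    0   -3  -15 ]
Row echelon form:
[ 5  -1   0  |  -27 ]
[ 0   3   4  |   26 ]
[ 0   0  -3  |  -15 ]
Back-substitution:
r = (-15) / -3 = 5
q = (26 - (4)*(5)) / 3 = 2
p = (-27 - (-1)*(2)) / 5 = -5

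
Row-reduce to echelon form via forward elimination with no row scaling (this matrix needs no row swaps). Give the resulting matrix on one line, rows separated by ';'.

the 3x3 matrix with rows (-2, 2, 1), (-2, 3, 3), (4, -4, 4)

REF = [-2 2 1; 0 1 2; 0 0 6]

Forward elimination:
R2 <- R2 - (1)*R1:  [ 0  1  2 ]
R3 <- R3 - (-2)*R1:  [ 0  0  6 ]
Row echelon form:
[ -2  2  1 ]
[  0  1  2 ]
[  0  0  6 ]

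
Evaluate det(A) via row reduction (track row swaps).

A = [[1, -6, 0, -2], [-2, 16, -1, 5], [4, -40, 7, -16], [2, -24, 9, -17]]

Forward elimination:
R2 <- R2 - (-2)*R1:  [  0   4  -1   1 ]
R3 <- R3 - (4)*R1:  [   0  -16    7   -8 ]
R4 <- R4 - (2)*R1:  [   0  -12    9  -13 ]
R3 <- R3 - (-4)*R2:  [  0   0   3  -4 ]
R4 <- R4 - (-3)*R2:  [   0    0    6  -10 ]
R4 <- R4 - (2)*R3:  [  0   0   0  -2 ]
Upper-triangular form:
[ 1  -6   0  -2 ]
[ 0   4  -1   1 ]
[ 0   0   3  -4 ]
[ 0   0   0  -2 ]
det(A) = (-1)^0 * (1) * (4) * (3) * (-2) = -24  (0 row swaps -> sign +1)

det(A) = -24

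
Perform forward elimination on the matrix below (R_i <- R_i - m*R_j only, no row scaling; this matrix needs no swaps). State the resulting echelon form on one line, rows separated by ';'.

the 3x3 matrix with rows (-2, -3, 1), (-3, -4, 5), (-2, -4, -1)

REF = [-2 -3 1; 0 1/2 7/2; 0 0 5]

Forward elimination:
R2 <- R2 - (3/2)*R1:  [   0  1/2  7/2 ]
R3 <- R3 - (1)*R1:  [  0  -1  -2 ]
R3 <- R3 - (-2)*R2:  [ 0  0  5 ]
Row echelon form:
[ -2   -3    1 ]
[  0  1/2  7/2 ]
[  0    0    5 ]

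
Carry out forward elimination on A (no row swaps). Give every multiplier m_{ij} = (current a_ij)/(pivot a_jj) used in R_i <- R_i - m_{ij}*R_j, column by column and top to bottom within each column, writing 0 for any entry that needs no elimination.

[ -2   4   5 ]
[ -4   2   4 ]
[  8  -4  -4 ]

multipliers: 2, -4, -2

Forward elimination:
R2 <- R2 - (2)*R1:  [  0  -6  -6 ]
R3 <- R3 - (-4)*R1:  [  0  12  16 ]
R3 <- R3 - (-2)*R2:  [ 0  0  4 ]
Multipliers (in order of application): m_{21} = 2, m_{31} = -4, m_{32} = -2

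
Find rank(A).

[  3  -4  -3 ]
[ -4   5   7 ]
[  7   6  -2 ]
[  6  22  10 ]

Row reduction:
R2 <- R2 - (-4/3)*R1:  [    0  -1/3     3 ]
R3 <- R3 - (7/3)*R1:  [    0  46/3     5 ]
R4 <- R4 - (2)*R1:  [  0  30  16 ]
R3 <- R3 - (-46)*R2:  [   0    0  143 ]
R4 <- R4 - (-90)*R2:  [   0    0  286 ]
R4 <- R4 - (2)*R3:  [ 0  0  0 ]
Row echelon form:
[ 3    -4   -3 ]
[ 0  -1/3    3 ]
[ 0     0  143 ]
[ 0     0    0 ]
Nonzero rows / pivot columns: 3

rank(A) = 3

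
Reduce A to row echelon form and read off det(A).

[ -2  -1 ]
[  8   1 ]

det(A) = 6

Forward elimination:
R2 <- R2 - (-4)*R1:  [  0  -3 ]
Upper-triangular form:
[ -2  -1 ]
[  0  -3 ]
det(A) = (-1)^0 * (-2) * (-3) = 6  (0 row swaps -> sign +1)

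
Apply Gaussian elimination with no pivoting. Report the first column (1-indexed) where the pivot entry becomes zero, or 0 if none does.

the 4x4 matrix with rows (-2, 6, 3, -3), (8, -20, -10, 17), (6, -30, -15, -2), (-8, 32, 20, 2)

first zero-pivot column = 3

Naive forward elimination:
R2 <- R2 - (-4)*R1:  [ 0  4  2  5 ]
R3 <- R3 - (-3)*R1:  [   0  -12   -6  -11 ]
R4 <- R4 - (4)*R1:  [  0   8   8  14 ]
R3 <- R3 - (-3)*R2:  [ 0  0  0  4 ]
R4 <- R4 - (2)*R2:  [ 0  0  4  4 ]
Matrix at this point:
[ -2  6  3  -3 ]
[  0  4  2   5 ]
[  0  0  0   4 ]
[  0  0  4   4 ]
Pivot entry (3,3) is zero but row 4 has 4 in column 3 -> naive elimination stops; a row interchange (e.g. R3 <-> R4) would be required here.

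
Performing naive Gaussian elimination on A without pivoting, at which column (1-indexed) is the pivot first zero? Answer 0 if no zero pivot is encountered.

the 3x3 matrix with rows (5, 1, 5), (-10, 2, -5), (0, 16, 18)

first zero-pivot column = 0

Naive forward elimination:
R2 <- R2 - (-2)*R1:  [ 0  4  5 ]
R3 <- R3 - (4)*R2:  [  0   0  -2 ]
All pivots nonzero; naive elimination completes without hitting a zero pivot.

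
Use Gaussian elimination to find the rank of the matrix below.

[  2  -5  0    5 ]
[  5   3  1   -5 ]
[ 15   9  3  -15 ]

rank(A) = 2

Row reduction:
R2 <- R2 - (5/2)*R1:  [     0   31/2      1  -35/2 ]
R3 <- R3 - (15/2)*R1:  [      0    93/2       3  -105/2 ]
R3 <- R3 - (3)*R2:  [ 0  0  0  0 ]
Row echelon form:
[ 2    -5  0      5 ]
[ 0  31/2  1  -35/2 ]
[ 0     0  0      0 ]
Nonzero rows / pivot columns: 2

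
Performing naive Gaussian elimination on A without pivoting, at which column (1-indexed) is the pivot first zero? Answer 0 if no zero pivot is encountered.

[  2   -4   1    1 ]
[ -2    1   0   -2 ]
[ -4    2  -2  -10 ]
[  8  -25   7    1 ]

first zero-pivot column = 4

Naive forward elimination:
R2 <- R2 - (-1)*R1:  [  0  -3   1  -1 ]
R3 <- R3 - (-2)*R1:  [  0  -6   0  -8 ]
R4 <- R4 - (4)*R1:  [  0  -9   3  -3 ]
R3 <- R3 - (2)*R2:  [  0   0  -2  -6 ]
R4 <- R4 - (3)*R2:  [ 0  0  0  0 ]
Matrix at this point:
[ 2  -4   1   1 ]
[ 0  -3   1  -1 ]
[ 0   0  -2  -6 ]
[ 0   0   0   0 ]
Pivot entry (4,4) in the last row is zero and there are no rows below to swap with -> zero pivot in column 4 (A is singular).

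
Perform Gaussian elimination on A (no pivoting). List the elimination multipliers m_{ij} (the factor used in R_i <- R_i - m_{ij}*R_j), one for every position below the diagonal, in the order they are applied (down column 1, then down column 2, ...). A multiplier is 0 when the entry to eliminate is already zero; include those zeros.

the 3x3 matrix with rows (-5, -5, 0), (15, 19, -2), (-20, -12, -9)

multipliers: -3, 4, 2

Forward elimination:
R2 <- R2 - (-3)*R1:  [  0   4  -2 ]
R3 <- R3 - (4)*R1:  [  0   8  -9 ]
R3 <- R3 - (2)*R2:  [  0   0  -5 ]
Multipliers (in order of application): m_{21} = -3, m_{31} = 4, m_{32} = 2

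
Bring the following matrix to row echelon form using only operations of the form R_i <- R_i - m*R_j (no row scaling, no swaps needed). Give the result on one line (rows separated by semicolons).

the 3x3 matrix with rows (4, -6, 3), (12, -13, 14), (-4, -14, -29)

Forward elimination:
R2 <- R2 - (3)*R1:  [ 0  5  5 ]
R3 <- R3 - (-1)*R1:  [   0  -20  -26 ]
R3 <- R3 - (-4)*R2:  [  0   0  -6 ]
Row echelon form:
[ 4  -6   3 ]
[ 0   5   5 ]
[ 0   0  -6 ]

REF = [4 -6 3; 0 5 5; 0 0 -6]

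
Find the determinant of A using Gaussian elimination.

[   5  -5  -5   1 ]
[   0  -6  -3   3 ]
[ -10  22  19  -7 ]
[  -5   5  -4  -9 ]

Forward elimination:
R3 <- R3 - (-2)*R1:  [  0  12   9  -5 ]
R4 <- R4 - (-1)*R1:  [  0   0  -9  -8 ]
R3 <- R3 - (-2)*R2:  [ 0  0  3  1 ]
R4 <- R4 - (-3)*R3:  [  0   0   0  -5 ]
Upper-triangular form:
[ 5  -5  -5   1 ]
[ 0  -6  -3   3 ]
[ 0   0   3   1 ]
[ 0   0   0  -5 ]
det(A) = (-1)^0 * (5) * (-6) * (3) * (-5) = 450  (0 row swaps -> sign +1)

det(A) = 450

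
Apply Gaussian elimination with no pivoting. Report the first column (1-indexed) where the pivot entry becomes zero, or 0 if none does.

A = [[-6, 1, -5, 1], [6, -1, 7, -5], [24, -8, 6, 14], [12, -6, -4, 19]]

first zero-pivot column = 2

Naive forward elimination:
R2 <- R2 - (-1)*R1:  [  0   0   2  -4 ]
R3 <- R3 - (-4)*R1:  [   0   -4  -14   18 ]
R4 <- R4 - (-2)*R1:  [   0   -4  -14   21 ]
Matrix at this point:
[ -6   1   -5   1 ]
[  0   0    2  -4 ]
[  0  -4  -14  18 ]
[  0  -4  -14  21 ]
Pivot entry (2,2) is zero but row 3 has -4 in column 2 -> naive elimination stops; a row interchange (e.g. R2 <-> R3) would be required here.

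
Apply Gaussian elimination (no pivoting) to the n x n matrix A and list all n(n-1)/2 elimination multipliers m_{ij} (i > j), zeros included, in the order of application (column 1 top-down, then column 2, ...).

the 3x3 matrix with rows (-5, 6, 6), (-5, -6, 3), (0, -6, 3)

multipliers: 1, 0, 1/2

Forward elimination:
R2 <- R2 - (1)*R1:  [   0  -12   -3 ]
R3: entry in column 1 is already 0 -> m_{31} = 0 (no row operation needed)
R3 <- R3 - (1/2)*R2:  [   0    0  9/2 ]
Multipliers (in order of application): m_{21} = 1, m_{31} = 0, m_{32} = 1/2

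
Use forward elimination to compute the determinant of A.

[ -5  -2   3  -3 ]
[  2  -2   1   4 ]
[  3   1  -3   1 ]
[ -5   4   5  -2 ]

det(A) = -39

Forward elimination:
R2 <- R2 - (-2/5)*R1:  [     0  -14/5   11/5   14/5 ]
R3 <- R3 - (-3/5)*R1:  [    0  -1/5  -6/5  -4/5 ]
R4 <- R4 - (1)*R1:  [ 0  6  2  1 ]
R3 <- R3 - (1/14)*R2:  [      0       0  -19/14      -1 ]
R4 <- R4 - (-15/7)*R2:  [    0     0  47/7     7 ]
R4 <- R4 - (-94/19)*R3:  [     0      0      0  39/19 ]
Upper-triangular form:
[ -5     -2       3     -3 ]
[  0  -14/5    11/5   14/5 ]
[  0      0  -19/14     -1 ]
[  0      0       0  39/19 ]
det(A) = (-1)^0 * (-5) * (-14/5) * (-19/14) * (39/19) = -39  (0 row swaps -> sign +1)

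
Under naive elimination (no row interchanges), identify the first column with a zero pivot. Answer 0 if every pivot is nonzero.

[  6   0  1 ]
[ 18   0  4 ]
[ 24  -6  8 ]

Naive forward elimination:
R2 <- R2 - (3)*R1:  [ 0  0  1 ]
R3 <- R3 - (4)*R1:  [  0  -6   4 ]
Matrix at this point:
[ 6   0  1 ]
[ 0   0  1 ]
[ 0  -6  4 ]
Pivot entry (2,2) is zero but row 3 has -6 in column 2 -> naive elimination stops; a row interchange (e.g. R2 <-> R3) would be required here.

first zero-pivot column = 2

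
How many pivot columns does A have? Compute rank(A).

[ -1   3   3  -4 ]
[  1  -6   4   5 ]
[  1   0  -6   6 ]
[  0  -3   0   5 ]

Row reduction:
R2 <- R2 - (-1)*R1:  [  0  -3   7   1 ]
R3 <- R3 - (-1)*R1:  [  0   3  -3   2 ]
R3 <- R3 - (-1)*R2:  [ 0  0  4  3 ]
R4 <- R4 - (1)*R2:  [  0   0  -7   4 ]
R4 <- R4 - (-7/4)*R3:  [    0     0     0  37/4 ]
Row echelon form:
[ -1   3  3    -4 ]
[  0  -3  7     1 ]
[  0   0  4     3 ]
[  0   0  0  37/4 ]
Nonzero rows / pivot columns: 4

rank(A) = 4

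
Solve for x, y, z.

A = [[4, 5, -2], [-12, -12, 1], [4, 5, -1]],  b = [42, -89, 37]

(3, 4, -5)

Forward elimination on [A|b]:
R2 <- R2 - (-3)*R1:  [  0   3  -5  37 ]
R3 <- R3 - (1)*R1:  [  0   0   1  -5 ]
Row echelon form:
[ 4  5  -2  |  42 ]
[ 0  3  -5  |  37 ]
[ 0  0   1  |  -5 ]
Back-substitution:
z = (-5) / 1 = -5
y = (37 - (-5)*(-5)) / 3 = 4
x = (42 - (5)*(4) - (-2)*(-5)) / 4 = 3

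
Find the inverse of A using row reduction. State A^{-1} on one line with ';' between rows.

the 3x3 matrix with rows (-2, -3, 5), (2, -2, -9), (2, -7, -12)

inverse = [-39/10 -71/10 37/10; 3/5 7/5 -4/5; -1 -2 1]

Gauss-Jordan on [A | I]:
R1 <- (1/-2)*R1:  [    1   3/2  -5/2  |  -1/2     0     0 ]
R2 <- R2 - (2)*R1:  [  0  -5  -4  |   1   1   0 ]
R3 <- R3 - (2)*R1:  [   0  -10   -7  |    1    0    1 ]
R2 <- (1/-5)*R2:  [    0     1   4/5  |  -1/5  -1/5     0 ]
R1 <- R1 - (3/2)*R2:  [      1       0  -37/10  |    -1/5    3/10       0 ]
R3 <- R3 - (-10)*R2:  [  0   0   1  |  -1  -2   1 ]
R1 <- R1 - (-37/10)*R3:  [      1       0       0  |  -39/10  -71/10   37/10 ]
R2 <- R2 - (4/5)*R3:  [    0     1     0  |   3/5   7/5  -4/5 ]
Right block of [I | A^{-1}] is the inverse:
[ -39/10  -71/10  37/10 ]
[    3/5     7/5   -4/5 ]
[     -1      -2      1 ]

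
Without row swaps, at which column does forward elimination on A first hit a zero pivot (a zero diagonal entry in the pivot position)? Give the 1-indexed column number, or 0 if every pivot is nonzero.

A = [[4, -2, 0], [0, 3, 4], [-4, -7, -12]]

first zero-pivot column = 3

Naive forward elimination:
R3 <- R3 - (-1)*R1:  [   0   -9  -12 ]
R3 <- R3 - (-3)*R2:  [ 0  0  0 ]
Matrix at this point:
[ 4  -2  0 ]
[ 0   3  4 ]
[ 0   0  0 ]
Pivot entry (3,3) in the last row is zero and there are no rows below to swap with -> zero pivot in column 3 (A is singular).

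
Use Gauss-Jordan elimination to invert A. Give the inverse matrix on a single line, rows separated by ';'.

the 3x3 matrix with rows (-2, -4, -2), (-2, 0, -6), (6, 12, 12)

inverse = [-3/2 -1/2 -1/2; 1/4 1/4 1/6; 1/2 0 1/6]

Gauss-Jordan on [A | I]:
R1 <- (1/-2)*R1:  [    1     2     1  |  -1/2     0     0 ]
R2 <- R2 - (-2)*R1:  [  0   4  -4  |  -1   1   0 ]
R3 <- R3 - (6)*R1:  [ 0  0  6  |  3  0  1 ]
R2 <- (1/4)*R2:  [    0     1    -1  |  -1/4   1/4     0 ]
R1 <- R1 - (2)*R2:  [    1     0     3  |     0  -1/2     0 ]
R3 <- (1/6)*R3:  [   0    0    1  |  1/2    0  1/6 ]
R1 <- R1 - (3)*R3:  [    1     0     0  |  -3/2  -1/2  -1/2 ]
R2 <- R2 - (-1)*R3:  [   0    1    0  |  1/4  1/4  1/6 ]
Right block of [I | A^{-1}] is the inverse:
[ -3/2  -1/2  -1/2 ]
[  1/4   1/4   1/6 ]
[  1/2     0   1/6 ]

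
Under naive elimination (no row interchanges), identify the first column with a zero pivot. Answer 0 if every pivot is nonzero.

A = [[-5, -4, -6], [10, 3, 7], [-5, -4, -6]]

first zero-pivot column = 3

Naive forward elimination:
R2 <- R2 - (-2)*R1:  [  0  -5  -5 ]
R3 <- R3 - (1)*R1:  [ 0  0  0 ]
Matrix at this point:
[ -5  -4  -6 ]
[  0  -5  -5 ]
[  0   0   0 ]
Pivot entry (3,3) in the last row is zero and there are no rows below to swap with -> zero pivot in column 3 (A is singular).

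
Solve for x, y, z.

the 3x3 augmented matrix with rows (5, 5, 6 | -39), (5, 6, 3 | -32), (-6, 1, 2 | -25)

(2, -5, -4)

Forward elimination on [A|b]:
R2 <- R2 - (1)*R1:  [  0   1  -3   7 ]
R3 <- R3 - (-6/5)*R1:  [      0       7    46/5  -359/5 ]
R3 <- R3 - (7)*R2:  [      0       0   151/5  -604/5 ]
Row echelon form:
[ 5  5      6  |     -39 ]
[ 0  1     -3  |       7 ]
[ 0  0  151/5  |  -604/5 ]
Back-substitution:
z = (-604/5) / (151/5) = -4
y = (7 - (-3)*(-4)) / 1 = -5
x = (-39 - (5)*(-5) - (6)*(-4)) / 5 = 2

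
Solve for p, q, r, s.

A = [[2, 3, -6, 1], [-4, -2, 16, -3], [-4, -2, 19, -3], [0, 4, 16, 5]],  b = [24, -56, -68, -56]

(-3, 2, -4, 0)

Forward elimination on [A|b]:
R2 <- R2 - (-2)*R1:  [  0   4   4  -1  -8 ]
R3 <- R3 - (-2)*R1:  [   0    4    7   -1  -20 ]
R3 <- R3 - (1)*R2:  [   0    0    3    0  -12 ]
R4 <- R4 - (1)*R2:  [   0    0   12    6  -48 ]
R4 <- R4 - (4)*R3:  [ 0  0  0  6  0 ]
Row echelon form:
[ 2  3  -6   1  |   24 ]
[ 0  4   4  -1  |   -8 ]
[ 0  0   3   0  |  -12 ]
[ 0  0   0   6  |    0 ]
Back-substitution:
s = (0) / 6 = 0
r = (-12) / 3 = -4
q = (-8 - (4)*(-4) - (-1)*(0)) / 4 = 2
p = (24 - (3)*(2) - (-6)*(-4) - (1)*(0)) / 2 = -3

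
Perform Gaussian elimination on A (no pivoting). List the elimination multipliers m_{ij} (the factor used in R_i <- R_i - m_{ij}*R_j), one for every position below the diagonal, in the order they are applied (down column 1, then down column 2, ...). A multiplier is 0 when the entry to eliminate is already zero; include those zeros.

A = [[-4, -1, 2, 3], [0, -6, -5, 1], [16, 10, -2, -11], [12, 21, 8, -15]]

Forward elimination:
R2: entry in column 1 is already 0 -> m_{21} = 0 (no row operation needed)
R3 <- R3 - (-4)*R1:  [ 0  6  6  1 ]
R4 <- R4 - (-3)*R1:  [  0  18  14  -6 ]
R3 <- R3 - (-1)*R2:  [ 0  0  1  2 ]
R4 <- R4 - (-3)*R2:  [  0   0  -1  -3 ]
R4 <- R4 - (-1)*R3:  [  0   0   0  -1 ]
Multipliers (in order of application): m_{21} = 0, m_{31} = -4, m_{41} = -3, m_{32} = -1, m_{42} = -3, m_{43} = -1

multipliers: 0, -4, -3, -1, -3, -1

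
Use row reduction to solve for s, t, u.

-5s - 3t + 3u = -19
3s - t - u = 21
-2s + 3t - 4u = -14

Forward elimination on [A|b]:
R2 <- R2 - (-3/5)*R1:  [     0  -14/5    4/5   48/5 ]
R3 <- R3 - (2/5)*R1:  [     0   21/5  -26/5  -32/5 ]
R3 <- R3 - (-3/2)*R2:  [  0   0  -4   8 ]
Row echelon form:
[ -5     -3    3  |   -19 ]
[  0  -14/5  4/5  |  48/5 ]
[  0      0   -4  |     8 ]
Back-substitution:
u = (8) / -4 = -2
t = (48/5 - (4/5)*(-2)) / (-14/5) = -4
s = (-19 - (-3)*(-4) - (3)*(-2)) / -5 = 5

(5, -4, -2)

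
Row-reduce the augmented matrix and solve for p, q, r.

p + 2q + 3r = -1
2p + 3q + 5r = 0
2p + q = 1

Forward elimination on [A|b]:
R2 <- R2 - (2)*R1:  [  0  -1  -1   2 ]
R3 <- R3 - (2)*R1:  [  0  -3  -6   3 ]
R3 <- R3 - (3)*R2:  [  0   0  -3  -3 ]
Row echelon form:
[ 1   2   3  |  -1 ]
[ 0  -1  -1  |   2 ]
[ 0   0  -3  |  -3 ]
Back-substitution:
r = (-3) / -3 = 1
q = (2 - (-1)*(1)) / -1 = -3
p = (-1 - (2)*(-3) - (3)*(1)) / 1 = 2

(2, -3, 1)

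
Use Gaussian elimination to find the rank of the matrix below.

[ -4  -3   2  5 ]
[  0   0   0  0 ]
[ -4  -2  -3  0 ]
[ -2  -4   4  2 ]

Row reduction:
R3 <- R3 - (1)*R1:  [  0   1  -5  -5 ]
R4 <- R4 - (1/2)*R1:  [    0  -5/2     3  -1/2 ]
R2 <-> R3   (pivot in column 2 was zero)
[ -4    -3   2     5 ]
[  0     1  -5    -5 ]
[  0     0   0     0 ]
[  0  -5/2   3  -1/2 ]
R4 <- R4 - (-5/2)*R2:  [     0      0  -19/2    -13 ]
R3 <-> R4   (pivot in column 3 was zero)
[ -4  -3      2    5 ]
[  0   1     -5   -5 ]
[  0   0  -19/2  -13 ]
[  0   0      0    0 ]
Row echelon form:
[ -4  -3      2    5 ]
[  0   1     -5   -5 ]
[  0   0  -19/2  -13 ]
[  0   0      0    0 ]
Nonzero rows / pivot columns: 3

rank(A) = 3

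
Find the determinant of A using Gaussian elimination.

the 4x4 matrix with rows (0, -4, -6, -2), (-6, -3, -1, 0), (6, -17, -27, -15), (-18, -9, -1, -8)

det(A) = 144

Forward elimination:
R1 <-> R2   (pivot in column 1 was zero)
[  -6   -3   -1    0 ]
[   0   -4   -6   -2 ]
[   6  -17  -27  -15 ]
[ -18   -9   -1   -8 ]
R3 <- R3 - (-1)*R1:  [   0  -20  -28  -15 ]
R4 <- R4 - (3)*R1:  [  0   0   2  -8 ]
R3 <- R3 - (5)*R2:  [  0   0   2  -5 ]
R4 <- R4 - (1)*R3:  [  0   0   0  -3 ]
Upper-triangular form:
[ -6  -3  -1   0 ]
[  0  -4  -6  -2 ]
[  0   0   2  -5 ]
[  0   0   0  -3 ]
det(A) = (-1)^1 * (-6) * (-4) * (2) * (-3) = 144  (1 row swap -> sign -1)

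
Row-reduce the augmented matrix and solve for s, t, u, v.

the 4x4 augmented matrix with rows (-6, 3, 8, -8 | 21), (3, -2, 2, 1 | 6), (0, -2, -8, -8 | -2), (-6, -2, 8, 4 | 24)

(-1, -3, 2, -1)

Forward elimination on [A|b]:
R2 <- R2 - (-1/2)*R1:  [    0  -1/2     6    -3  33/2 ]
R4 <- R4 - (1)*R1:  [  0  -5   0  12   3 ]
R3 <- R3 - (4)*R2:  [   0    0  -32    4  -68 ]
R4 <- R4 - (10)*R2:  [    0     0   -60    42  -162 ]
R4 <- R4 - (15/8)*R3:  [     0      0      0   69/2  -69/2 ]
Row echelon form:
[ -6     3    8    -8  |     21 ]
[  0  -1/2    6    -3  |   33/2 ]
[  0     0  -32     4  |    -68 ]
[  0     0    0  69/2  |  -69/2 ]
Back-substitution:
v = (-69/2) / (69/2) = -1
u = (-68 - (4)*(-1)) / -32 = 2
t = (33/2 - (6)*(2) - (-3)*(-1)) / (-1/2) = -3
s = (21 - (3)*(-3) - (8)*(2) - (-8)*(-1)) / -6 = -1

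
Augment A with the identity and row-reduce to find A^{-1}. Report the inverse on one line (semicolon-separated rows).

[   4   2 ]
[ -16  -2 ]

Gauss-Jordan on [A | I]:
R1 <- (1/4)*R1:  [   1  1/2  |  1/4    0 ]
R2 <- R2 - (-16)*R1:  [ 0  6  |  4  1 ]
R2 <- (1/6)*R2:  [   0    1  |  2/3  1/6 ]
R1 <- R1 - (1/2)*R2:  [     1      0  |  -1/12  -1/12 ]
Right block of [I | A^{-1}] is the inverse:
[ -1/12  -1/12 ]
[   2/3    1/6 ]

inverse = [-1/12 -1/12; 2/3 1/6]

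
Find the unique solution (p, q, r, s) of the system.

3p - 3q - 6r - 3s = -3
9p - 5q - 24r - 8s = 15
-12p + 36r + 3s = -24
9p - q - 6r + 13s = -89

(-5, 4, -2, -4)

Forward elimination on [A|b]:
R2 <- R2 - (3)*R1:  [  0   4  -6   1  24 ]
R3 <- R3 - (-4)*R1:  [   0  -12   12   -9  -36 ]
R4 <- R4 - (3)*R1:  [   0    8   12   22  -80 ]
R3 <- R3 - (-3)*R2:  [  0   0  -6  -6  36 ]
R4 <- R4 - (2)*R2:  [    0     0    24    20  -128 ]
R4 <- R4 - (-4)*R3:  [  0   0   0  -4  16 ]
Row echelon form:
[ 3  -3  -6  -3  |  -3 ]
[ 0   4  -6   1  |  24 ]
[ 0   0  -6  -6  |  36 ]
[ 0   0   0  -4  |  16 ]
Back-substitution:
s = (16) / -4 = -4
r = (36 - (-6)*(-4)) / -6 = -2
q = (24 - (-6)*(-2) - (1)*(-4)) / 4 = 4
p = (-3 - (-3)*(4) - (-6)*(-2) - (-3)*(-4)) / 3 = -5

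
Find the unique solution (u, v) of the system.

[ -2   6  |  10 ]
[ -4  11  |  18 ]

Forward elimination on [A|b]:
R2 <- R2 - (2)*R1:  [  0  -1  -2 ]
Row echelon form:
[ -2   6  |  10 ]
[  0  -1  |  -2 ]
Back-substitution:
v = (-2) / -1 = 2
u = (10 - (6)*(2)) / -2 = 1

(1, 2)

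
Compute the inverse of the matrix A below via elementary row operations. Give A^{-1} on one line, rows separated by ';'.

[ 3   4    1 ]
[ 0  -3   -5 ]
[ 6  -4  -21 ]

Gauss-Jordan on [A | I]:
R1 <- (1/3)*R1:  [   1  4/3  1/3  |  1/3    0    0 ]
R3 <- R3 - (6)*R1:  [   0  -12  -23  |   -2    0    1 ]
R2 <- (1/-3)*R2:  [    0     1   5/3  |     0  -1/3     0 ]
R1 <- R1 - (4/3)*R2:  [     1      0  -17/9  |    1/3    4/9      0 ]
R3 <- R3 - (-12)*R2:  [  0   0  -3  |  -2  -4   1 ]
R3 <- (1/-3)*R3:  [    0     0     1  |   2/3   4/3  -1/3 ]
R1 <- R1 - (-17/9)*R3:  [      1       0       0  |   43/27   80/27  -17/27 ]
R2 <- R2 - (5/3)*R3:  [     0      1      0  |  -10/9  -23/9    5/9 ]
Right block of [I | A^{-1}] is the inverse:
[ 43/27  80/27  -17/27 ]
[ -10/9  -23/9     5/9 ]
[   2/3    4/3    -1/3 ]

inverse = [43/27 80/27 -17/27; -10/9 -23/9 5/9; 2/3 4/3 -1/3]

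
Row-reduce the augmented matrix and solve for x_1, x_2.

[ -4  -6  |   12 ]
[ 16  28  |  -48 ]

Forward elimination on [A|b]:
R2 <- R2 - (-4)*R1:  [ 0  4  0 ]
Row echelon form:
[ -4  -6  |  12 ]
[  0   4  |   0 ]
Back-substitution:
x_2 = (0) / 4 = 0
x_1 = (12 - (-6)*(0)) / -4 = -3

(-3, 0)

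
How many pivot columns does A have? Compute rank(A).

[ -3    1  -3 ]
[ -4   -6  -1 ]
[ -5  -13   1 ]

Row reduction:
R2 <- R2 - (4/3)*R1:  [     0  -22/3      3 ]
R3 <- R3 - (5/3)*R1:  [     0  -44/3      6 ]
R3 <- R3 - (2)*R2:  [ 0  0  0 ]
Row echelon form:
[ -3      1  -3 ]
[  0  -22/3   3 ]
[  0      0   0 ]
Nonzero rows / pivot columns: 2

rank(A) = 2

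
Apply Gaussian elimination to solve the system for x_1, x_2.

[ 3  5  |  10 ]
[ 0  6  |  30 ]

Forward elimination on [A|b]:
Row echelon form:
[ 3  5  |  10 ]
[ 0  6  |  30 ]
Back-substitution:
x_2 = (30) / 6 = 5
x_1 = (10 - (5)*(5)) / 3 = -5

(-5, 5)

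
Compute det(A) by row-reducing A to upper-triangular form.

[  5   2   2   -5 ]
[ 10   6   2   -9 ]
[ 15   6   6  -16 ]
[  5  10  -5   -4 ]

det(A) = 10

Forward elimination:
R2 <- R2 - (2)*R1:  [  0   2  -2   1 ]
R3 <- R3 - (3)*R1:  [  0   0   0  -1 ]
R4 <- R4 - (1)*R1:  [  0   8  -7   1 ]
R4 <- R4 - (4)*R2:  [  0   0   1  -3 ]
R3 <-> R4   (pivot in column 3 was zero)
[ 5  2   2  -5 ]
[ 0  2  -2   1 ]
[ 0  0   1  -3 ]
[ 0  0   0  -1 ]
Upper-triangular form:
[ 5  2   2  -5 ]
[ 0  2  -2   1 ]
[ 0  0   1  -3 ]
[ 0  0   0  -1 ]
det(A) = (-1)^1 * (5) * (2) * (1) * (-1) = 10  (1 row swap -> sign -1)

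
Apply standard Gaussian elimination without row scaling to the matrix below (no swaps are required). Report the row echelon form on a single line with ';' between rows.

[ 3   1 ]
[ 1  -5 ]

Forward elimination:
R2 <- R2 - (1/3)*R1:  [     0  -16/3 ]
Row echelon form:
[ 3      1 ]
[ 0  -16/3 ]

REF = [3 1; 0 -16/3]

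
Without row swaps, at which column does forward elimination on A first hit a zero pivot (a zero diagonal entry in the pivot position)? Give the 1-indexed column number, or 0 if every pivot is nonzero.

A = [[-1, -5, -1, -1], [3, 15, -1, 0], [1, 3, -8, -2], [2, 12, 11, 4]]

first zero-pivot column = 2

Naive forward elimination:
R2 <- R2 - (-3)*R1:  [  0   0  -4  -3 ]
R3 <- R3 - (-1)*R1:  [  0  -2  -9  -3 ]
R4 <- R4 - (-2)*R1:  [ 0  2  9  2 ]
Matrix at this point:
[ -1  -5  -1  -1 ]
[  0   0  -4  -3 ]
[  0  -2  -9  -3 ]
[  0   2   9   2 ]
Pivot entry (2,2) is zero but row 3 has -2 in column 2 -> naive elimination stops; a row interchange (e.g. R2 <-> R3) would be required here.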